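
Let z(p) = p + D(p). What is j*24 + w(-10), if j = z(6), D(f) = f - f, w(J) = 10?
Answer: 154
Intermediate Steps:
D(f) = 0
z(p) = p (z(p) = p + 0 = p)
j = 6
j*24 + w(-10) = 6*24 + 10 = 144 + 10 = 154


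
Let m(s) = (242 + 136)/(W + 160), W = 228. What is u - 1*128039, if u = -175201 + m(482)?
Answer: -58828371/194 ≈ -3.0324e+5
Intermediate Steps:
m(s) = 189/194 (m(s) = (242 + 136)/(228 + 160) = 378/388 = 378*(1/388) = 189/194)
u = -33988805/194 (u = -175201 + 189/194 = -33988805/194 ≈ -1.7520e+5)
u - 1*128039 = -33988805/194 - 1*128039 = -33988805/194 - 128039 = -58828371/194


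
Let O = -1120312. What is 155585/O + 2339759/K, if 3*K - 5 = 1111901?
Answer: 3845392179707/622840817336 ≈ 6.1740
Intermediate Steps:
K = 1111906/3 (K = 5/3 + (1/3)*1111901 = 5/3 + 1111901/3 = 1111906/3 ≈ 3.7064e+5)
155585/O + 2339759/K = 155585/(-1120312) + 2339759/(1111906/3) = 155585*(-1/1120312) + 2339759*(3/1111906) = -155585/1120312 + 7019277/1111906 = 3845392179707/622840817336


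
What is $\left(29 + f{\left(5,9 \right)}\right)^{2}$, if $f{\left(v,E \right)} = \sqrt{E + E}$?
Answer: $859 + 174 \sqrt{2} \approx 1105.1$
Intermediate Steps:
$f{\left(v,E \right)} = \sqrt{2} \sqrt{E}$ ($f{\left(v,E \right)} = \sqrt{2 E} = \sqrt{2} \sqrt{E}$)
$\left(29 + f{\left(5,9 \right)}\right)^{2} = \left(29 + \sqrt{2} \sqrt{9}\right)^{2} = \left(29 + \sqrt{2} \cdot 3\right)^{2} = \left(29 + 3 \sqrt{2}\right)^{2}$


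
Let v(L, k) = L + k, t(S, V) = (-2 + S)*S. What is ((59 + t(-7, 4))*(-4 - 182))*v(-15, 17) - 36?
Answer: -45420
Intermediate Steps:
t(S, V) = S*(-2 + S)
((59 + t(-7, 4))*(-4 - 182))*v(-15, 17) - 36 = ((59 - 7*(-2 - 7))*(-4 - 182))*(-15 + 17) - 36 = ((59 - 7*(-9))*(-186))*2 - 36 = ((59 + 63)*(-186))*2 - 36 = (122*(-186))*2 - 36 = -22692*2 - 36 = -45384 - 36 = -45420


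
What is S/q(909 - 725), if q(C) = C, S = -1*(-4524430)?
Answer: 2262215/92 ≈ 24589.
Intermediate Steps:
S = 4524430
S/q(909 - 725) = 4524430/(909 - 725) = 4524430/184 = 4524430*(1/184) = 2262215/92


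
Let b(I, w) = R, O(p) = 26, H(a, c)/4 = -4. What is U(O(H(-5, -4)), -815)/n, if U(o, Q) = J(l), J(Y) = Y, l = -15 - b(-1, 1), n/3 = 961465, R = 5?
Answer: -4/576879 ≈ -6.9339e-6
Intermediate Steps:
H(a, c) = -16 (H(a, c) = 4*(-4) = -16)
b(I, w) = 5
n = 2884395 (n = 3*961465 = 2884395)
l = -20 (l = -15 - 1*5 = -15 - 5 = -20)
U(o, Q) = -20
U(O(H(-5, -4)), -815)/n = -20/2884395 = -20*1/2884395 = -4/576879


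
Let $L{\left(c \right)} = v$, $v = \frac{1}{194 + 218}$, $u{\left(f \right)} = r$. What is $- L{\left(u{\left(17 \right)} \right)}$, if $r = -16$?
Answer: $- \frac{1}{412} \approx -0.0024272$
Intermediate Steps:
$u{\left(f \right)} = -16$
$v = \frac{1}{412} \approx 0.0024272$
$L{\left(c \right)} = \frac{1}{412}$
$- L{\left(u{\left(17 \right)} \right)} = \left(-1\right) \frac{1}{412} = - \frac{1}{412}$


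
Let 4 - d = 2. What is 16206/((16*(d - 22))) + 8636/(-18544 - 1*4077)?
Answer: -184679723/3619360 ≈ -51.026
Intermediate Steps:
d = 2 (d = 4 - 1*2 = 4 - 2 = 2)
16206/((16*(d - 22))) + 8636/(-18544 - 1*4077) = 16206/((16*(2 - 22))) + 8636/(-18544 - 1*4077) = 16206/((16*(-20))) + 8636/(-18544 - 4077) = 16206/(-320) + 8636/(-22621) = 16206*(-1/320) + 8636*(-1/22621) = -8103/160 - 8636/22621 = -184679723/3619360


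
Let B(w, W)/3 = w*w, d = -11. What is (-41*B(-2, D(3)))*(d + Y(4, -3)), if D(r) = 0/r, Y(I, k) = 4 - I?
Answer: 5412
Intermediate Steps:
D(r) = 0
B(w, W) = 3*w² (B(w, W) = 3*(w*w) = 3*w²)
(-41*B(-2, D(3)))*(d + Y(4, -3)) = (-123*(-2)²)*(-11 + (4 - 1*4)) = (-123*4)*(-11 + (4 - 4)) = (-41*12)*(-11 + 0) = -492*(-11) = 5412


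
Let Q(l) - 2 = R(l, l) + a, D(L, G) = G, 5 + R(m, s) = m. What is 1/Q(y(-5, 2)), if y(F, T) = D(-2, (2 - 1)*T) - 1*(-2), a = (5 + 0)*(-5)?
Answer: -1/24 ≈ -0.041667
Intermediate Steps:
R(m, s) = -5 + m
a = -25 (a = 5*(-5) = -25)
y(F, T) = 2 + T (y(F, T) = (2 - 1)*T - 1*(-2) = 1*T + 2 = T + 2 = 2 + T)
Q(l) = -28 + l (Q(l) = 2 + ((-5 + l) - 25) = 2 + (-30 + l) = -28 + l)
1/Q(y(-5, 2)) = 1/(-28 + (2 + 2)) = 1/(-28 + 4) = 1/(-24) = -1/24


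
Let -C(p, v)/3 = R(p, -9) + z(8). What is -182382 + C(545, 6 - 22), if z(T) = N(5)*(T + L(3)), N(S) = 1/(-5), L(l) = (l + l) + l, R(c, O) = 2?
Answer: -911889/5 ≈ -1.8238e+5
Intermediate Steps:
L(l) = 3*l (L(l) = 2*l + l = 3*l)
N(S) = -⅕
z(T) = -9/5 - T/5 (z(T) = -(T + 3*3)/5 = -(T + 9)/5 = -(9 + T)/5 = -9/5 - T/5)
C(p, v) = 21/5 (C(p, v) = -3*(2 + (-9/5 - ⅕*8)) = -3*(2 + (-9/5 - 8/5)) = -3*(2 - 17/5) = -3*(-7/5) = 21/5)
-182382 + C(545, 6 - 22) = -182382 + 21/5 = -911889/5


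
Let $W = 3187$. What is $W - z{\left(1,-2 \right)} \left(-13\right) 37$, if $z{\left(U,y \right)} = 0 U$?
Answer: $3187$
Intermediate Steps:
$z{\left(U,y \right)} = 0$
$W - z{\left(1,-2 \right)} \left(-13\right) 37 = 3187 - 0 \left(-13\right) 37 = 3187 - 0 \cdot 37 = 3187 - 0 = 3187 + 0 = 3187$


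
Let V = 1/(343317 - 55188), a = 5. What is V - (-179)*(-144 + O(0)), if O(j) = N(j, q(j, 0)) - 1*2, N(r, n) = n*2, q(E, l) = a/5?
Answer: -7426813103/288129 ≈ -25776.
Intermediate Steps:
q(E, l) = 1 (q(E, l) = 5/5 = 5*(⅕) = 1)
N(r, n) = 2*n
O(j) = 0 (O(j) = 2*1 - 1*2 = 2 - 2 = 0)
V = 1/288129 ≈ 3.4707e-6
V - (-179)*(-144 + O(0)) = 1/288129 - (-179)*(-144 + 0) = 1/288129 - (-179)*(-144) = 1/288129 - 1*25776 = 1/288129 - 25776 = -7426813103/288129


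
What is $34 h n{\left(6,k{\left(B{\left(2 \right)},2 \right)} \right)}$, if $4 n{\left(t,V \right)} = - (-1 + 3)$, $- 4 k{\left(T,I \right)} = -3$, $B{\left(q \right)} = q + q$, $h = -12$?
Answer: $204$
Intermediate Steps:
$B{\left(q \right)} = 2 q$
$k{\left(T,I \right)} = \frac{3}{4}$ ($k{\left(T,I \right)} = \left(- \frac{1}{4}\right) \left(-3\right) = \frac{3}{4}$)
$n{\left(t,V \right)} = - \frac{1}{2}$ ($n{\left(t,V \right)} = \frac{\left(-1\right) \left(-1 + 3\right)}{4} = \frac{\left(-1\right) 2}{4} = \frac{1}{4} \left(-2\right) = - \frac{1}{2}$)
$34 h n{\left(6,k{\left(B{\left(2 \right)},2 \right)} \right)} = 34 \left(-12\right) \left(- \frac{1}{2}\right) = \left(-408\right) \left(- \frac{1}{2}\right) = 204$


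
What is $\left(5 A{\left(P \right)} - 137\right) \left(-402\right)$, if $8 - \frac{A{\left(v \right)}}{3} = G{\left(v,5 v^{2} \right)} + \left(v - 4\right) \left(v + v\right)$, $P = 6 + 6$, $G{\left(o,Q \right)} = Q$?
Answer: $5506194$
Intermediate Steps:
$P = 12$
$A{\left(v \right)} = 24 - 15 v^{2} - 6 v \left(-4 + v\right)$ ($A{\left(v \right)} = 24 - 3 \left(5 v^{2} + \left(v - 4\right) \left(v + v\right)\right) = 24 - 3 \left(5 v^{2} + \left(-4 + v\right) 2 v\right) = 24 - 3 \left(5 v^{2} + 2 v \left(-4 + v\right)\right) = 24 - \left(15 v^{2} + 6 v \left(-4 + v\right)\right) = 24 - 15 v^{2} - 6 v \left(-4 + v\right)$)
$\left(5 A{\left(P \right)} - 137\right) \left(-402\right) = \left(5 \left(24 - 21 \cdot 12^{2} + 24 \cdot 12\right) - 137\right) \left(-402\right) = \left(5 \left(24 - 3024 + 288\right) - 137\right) \left(-402\right) = \left(5 \left(-2712\right) - 137\right) \left(-402\right) = \left(-13560 - 137\right) \left(-402\right) = \left(-13697\right) \left(-402\right) = 5506194$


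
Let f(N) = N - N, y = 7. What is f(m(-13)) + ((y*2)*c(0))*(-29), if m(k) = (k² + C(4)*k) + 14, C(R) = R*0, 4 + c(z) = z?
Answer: 1624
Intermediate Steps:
c(z) = -4 + z
C(R) = 0
m(k) = 14 + k² (m(k) = (k² + 0*k) + 14 = (k² + 0) + 14 = k² + 14 = 14 + k²)
f(N) = 0
f(m(-13)) + ((y*2)*c(0))*(-29) = 0 + ((7*2)*(-4 + 0))*(-29) = 0 + (14*(-4))*(-29) = 0 - 56*(-29) = 0 + 1624 = 1624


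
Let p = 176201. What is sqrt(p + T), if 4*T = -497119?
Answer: sqrt(207685)/2 ≈ 227.86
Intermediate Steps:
T = -497119/4 (T = (1/4)*(-497119) = -497119/4 ≈ -1.2428e+5)
sqrt(p + T) = sqrt(176201 - 497119/4) = sqrt(207685/4) = sqrt(207685)/2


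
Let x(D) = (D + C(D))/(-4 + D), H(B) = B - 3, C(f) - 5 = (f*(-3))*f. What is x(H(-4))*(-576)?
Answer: -85824/11 ≈ -7802.2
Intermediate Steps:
C(f) = 5 - 3*f² (C(f) = 5 + (f*(-3))*f = 5 + (-3*f)*f = 5 - 3*f²)
H(B) = -3 + B
x(D) = (5 + D - 3*D²)/(-4 + D) (x(D) = (D + (5 - 3*D²))/(-4 + D) = (5 + D - 3*D²)/(-4 + D))
x(H(-4))*(-576) = ((5 + (-3 - 4) - 3*(-3 - 4)²)/(-4 + (-3 - 4)))*(-576) = ((5 - 7 - 3*(-7)²)/(-4 - 7))*(-576) = ((5 - 7 - 3*49)/(-11))*(-576) = -(5 - 7 - 147)/11*(-576) = -1/11*(-149)*(-576) = (149/11)*(-576) = -85824/11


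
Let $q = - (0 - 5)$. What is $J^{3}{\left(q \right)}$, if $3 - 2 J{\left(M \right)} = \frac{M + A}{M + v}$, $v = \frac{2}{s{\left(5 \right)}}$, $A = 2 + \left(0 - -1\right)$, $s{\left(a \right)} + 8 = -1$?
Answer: $\frac{185193}{636056} \approx 0.29116$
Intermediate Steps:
$s{\left(a \right)} = -9$ ($s{\left(a \right)} = -8 - 1 = -9$)
$q = 5$ ($q = \left(-1\right) \left(-5\right) = 5$)
$A = 3$ ($A = 2 + \left(0 + 1\right) = 2 + 1 = 3$)
$v = - \frac{2}{9}$ ($v = \frac{2}{-9} = 2 \left(- \frac{1}{9}\right) = - \frac{2}{9} \approx -0.22222$)
$J{\left(M \right)} = \frac{3}{2} - \frac{3 + M}{2 \left(- \frac{2}{9} + M\right)}$ ($J{\left(M \right)} = \frac{3}{2} - \frac{\left(M + 3\right) \frac{1}{M - \frac{2}{9}}}{2} = \frac{3}{2} - \frac{\left(3 + M\right) \frac{1}{- \frac{2}{9} + M}}{2} = \frac{3}{2} - \frac{\frac{1}{- \frac{2}{9} + M} \left(3 + M\right)}{2} = \frac{3}{2} - \frac{3 + M}{2 \left(- \frac{2}{9} + M\right)}$)
$J^{3}{\left(q \right)} = \left(\frac{3 \left(-11 + 6 \cdot 5\right)}{2 \left(-2 + 9 \cdot 5\right)}\right)^{3} = \left(\frac{3 \left(-11 + 30\right)}{2 \left(-2 + 45\right)}\right)^{3} = \left(\frac{3}{2} \cdot \frac{1}{43} \cdot 19\right)^{3} = \left(\frac{57}{86}\right)^{3} = \frac{185193}{636056}$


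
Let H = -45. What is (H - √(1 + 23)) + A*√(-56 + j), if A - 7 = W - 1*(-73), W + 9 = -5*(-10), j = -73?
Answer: -45 - 2*√6 + 121*I*√129 ≈ -49.899 + 1374.3*I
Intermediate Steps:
W = 41 (W = -9 - 5*(-10) = -9 + 50 = 41)
A = 121 (A = 7 + (41 - 1*(-73)) = 7 + (41 + 73) = 7 + 114 = 121)
(H - √(1 + 23)) + A*√(-56 + j) = (-45 - √(1 + 23)) + 121*√(-56 - 73) = (-45 - √24) + 121*√(-129) = (-45 - 2*√6) + 121*(I*√129) = (-45 - 2*√6) + 121*I*√129 = -45 - 2*√6 + 121*I*√129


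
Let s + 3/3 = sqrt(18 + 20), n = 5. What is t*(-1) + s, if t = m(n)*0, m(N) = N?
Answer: -1 + sqrt(38) ≈ 5.1644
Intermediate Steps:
t = 0 (t = 5*0 = 0)
s = -1 + sqrt(38) (s = -1 + sqrt(18 + 20) = -1 + sqrt(38) ≈ 5.1644)
t*(-1) + s = 0*(-1) + (-1 + sqrt(38)) = 0 + (-1 + sqrt(38)) = -1 + sqrt(38)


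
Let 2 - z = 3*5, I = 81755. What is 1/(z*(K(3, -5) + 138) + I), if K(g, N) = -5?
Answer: 1/80026 ≈ 1.2496e-5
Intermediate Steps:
z = -13 (z = 2 - 3*5 = 2 - 1*15 = 2 - 15 = -13)
1/(z*(K(3, -5) + 138) + I) = 1/(-13*(-5 + 138) + 81755) = 1/(-13*133 + 81755) = 1/(-1729 + 81755) = 1/80026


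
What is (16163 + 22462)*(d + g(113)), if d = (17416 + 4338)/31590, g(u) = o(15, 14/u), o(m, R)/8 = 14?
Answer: 4583286275/1053 ≈ 4.3526e+6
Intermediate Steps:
o(m, R) = 112 (o(m, R) = 8*14 = 112)
g(u) = 112
d = 10877/15795 (d = 21754*(1/31590) = 10877/15795 ≈ 0.68864)
(16163 + 22462)*(d + g(113)) = (16163 + 22462)*(10877/15795 + 112) = 38625*(1779917/15795) = 4583286275/1053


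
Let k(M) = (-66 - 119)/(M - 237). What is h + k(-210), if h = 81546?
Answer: 36451247/447 ≈ 81546.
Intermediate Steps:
k(M) = -185/(-237 + M)
h + k(-210) = 81546 - 185/(-237 - 210) = 81546 - 185/(-447) = 81546 - 185*(-1/447) = 81546 + 185/447 = 36451247/447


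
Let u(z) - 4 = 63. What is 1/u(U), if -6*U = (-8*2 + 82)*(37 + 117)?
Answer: 1/67 ≈ 0.014925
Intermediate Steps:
U = -1694 (U = -(-8*2 + 82)*(37 + 117)/6 = -(-16 + 82)*154/6 = -11*154 = -1/6*10164 = -1694)
u(z) = 67 (u(z) = 4 + 63 = 67)
1/u(U) = 1/67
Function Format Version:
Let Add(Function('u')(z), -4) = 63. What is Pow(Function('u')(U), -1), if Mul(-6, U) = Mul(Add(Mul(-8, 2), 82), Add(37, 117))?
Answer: Rational(1, 67) ≈ 0.014925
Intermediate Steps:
U = -1694 (U = Mul(Rational(-1, 6), Mul(Add(Mul(-8, 2), 82), Add(37, 117))) = Mul(Rational(-1, 6), Mul(Add(-16, 82), 154)) = Mul(Rational(-1, 6), Mul(66, 154)) = Mul(Rational(-1, 6), 10164) = -1694)
Function('u')(z) = 67 (Function('u')(z) = Add(4, 63) = 67)
Pow(Function('u')(U), -1) = Pow(67, -1) = Rational(1, 67)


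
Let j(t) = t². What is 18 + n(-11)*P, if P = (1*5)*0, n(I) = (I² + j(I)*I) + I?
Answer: 18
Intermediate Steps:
n(I) = I + I² + I³ (n(I) = (I² + I²*I) + I = (I² + I³) + I = I + I² + I³)
P = 0 (P = 5*0 = 0)
18 + n(-11)*P = 18 - 11*(1 - 11 + (-11)²)*0 = 18 - 11*(1 - 11 + 121)*0 = 18 - 11*111*0 = 18 - 1221*0 = 18 + 0 = 18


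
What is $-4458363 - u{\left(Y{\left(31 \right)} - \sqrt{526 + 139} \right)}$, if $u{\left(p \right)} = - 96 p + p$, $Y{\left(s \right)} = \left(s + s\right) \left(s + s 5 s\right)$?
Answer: $24025677 - 95 \sqrt{665} \approx 2.4023 \cdot 10^{7}$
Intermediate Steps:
$Y{\left(s \right)} = 2 s \left(s + 5 s^{2}\right)$ ($Y{\left(s \right)} = 2 s \left(s + 5 s s\right) = 2 s \left(s + 5 s^{2}\right)$)
$u{\left(p \right)} = - 95 p$
$-4458363 - u{\left(Y{\left(31 \right)} - \sqrt{526 + 139} \right)} = -4458363 - - 95 \left(31^{2} \left(2 + 10 \cdot 31\right) - \sqrt{526 + 139}\right) = -4458363 - - 95 \left(961 \left(2 + 310\right) - \sqrt{665}\right) = -4458363 - - 95 \left(961 \cdot 312 - \sqrt{665}\right) = -4458363 - - 95 \left(299832 - \sqrt{665}\right) = -4458363 - \left(-28484040 + 95 \sqrt{665}\right) = -4458363 + \left(28484040 - 95 \sqrt{665}\right) = 24025677 - 95 \sqrt{665}$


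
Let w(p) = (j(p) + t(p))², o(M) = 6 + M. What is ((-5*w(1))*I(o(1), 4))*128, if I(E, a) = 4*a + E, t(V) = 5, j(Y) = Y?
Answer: -529920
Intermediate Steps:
I(E, a) = E + 4*a
w(p) = (5 + p)² (w(p) = (p + 5)² = (5 + p)²)
((-5*w(1))*I(o(1), 4))*128 = ((-5*(5 + 1)²)*((6 + 1) + 4*4))*128 = ((-5*6²)*(7 + 16))*128 = (-5*36*23)*128 = -180*23*128 = -4140*128 = -529920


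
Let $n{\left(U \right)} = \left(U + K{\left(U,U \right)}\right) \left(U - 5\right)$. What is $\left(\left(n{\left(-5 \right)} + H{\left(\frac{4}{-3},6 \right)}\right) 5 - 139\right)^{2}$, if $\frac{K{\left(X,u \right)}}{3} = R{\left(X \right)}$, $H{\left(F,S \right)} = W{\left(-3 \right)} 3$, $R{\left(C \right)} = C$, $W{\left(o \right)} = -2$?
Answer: $690561$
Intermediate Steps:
$H{\left(F,S \right)} = -6$ ($H{\left(F,S \right)} = \left(-2\right) 3 = -6$)
$K{\left(X,u \right)} = 3 X$
$n{\left(U \right)} = 4 U \left(-5 + U\right)$ ($n{\left(U \right)} = \left(U + 3 U\right) \left(U - 5\right) = 4 U \left(-5 + U\right)$)
$\left(\left(n{\left(-5 \right)} + H{\left(\frac{4}{-3},6 \right)}\right) 5 - 139\right)^{2} = \left(\left(4 \left(-5\right) \left(-5 - 5\right) - 6\right) 5 - 139\right)^{2} = \left(\left(4 \left(-5\right) \left(-10\right) - 6\right) 5 - 139\right)^{2} = \left(\left(200 - 6\right) 5 - 139\right)^{2} = \left(194 \cdot 5 - 139\right)^{2} = \left(970 - 139\right)^{2} = 831^{2} = 690561$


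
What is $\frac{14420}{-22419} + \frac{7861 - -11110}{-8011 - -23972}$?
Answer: $\frac{195153229}{357829659} \approx 0.54538$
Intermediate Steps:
$\frac{14420}{-22419} + \frac{7861 - -11110}{-8011 - -23972} = 14420 \left(- \frac{1}{22419}\right) + \frac{7861 + 11110}{-8011 + 23972} = - \frac{14420}{22419} + \frac{18971}{15961} = \frac{195153229}{357829659}$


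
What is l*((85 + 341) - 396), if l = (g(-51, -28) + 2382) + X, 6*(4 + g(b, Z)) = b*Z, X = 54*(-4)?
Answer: 72000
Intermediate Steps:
X = -216
g(b, Z) = -4 + Z*b/6 (g(b, Z) = -4 + (b*Z)/6 = -4 + (Z*b)/6 = -4 + Z*b/6)
l = 2400 (l = ((-4 + (⅙)*(-28)*(-51)) + 2382) - 216 = ((-4 + 238) + 2382) - 216 = (234 + 2382) - 216 = 2616 - 216 = 2400)
l*((85 + 341) - 396) = 2400*((85 + 341) - 396) = 2400*(426 - 396) = 2400*30 = 72000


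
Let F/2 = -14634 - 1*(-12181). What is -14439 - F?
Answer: -9533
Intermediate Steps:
F = -4906 (F = 2*(-14634 - 1*(-12181)) = 2*(-14634 + 12181) = 2*(-2453) = -4906)
-14439 - F = -14439 - 1*(-4906) = -14439 + 4906 = -9533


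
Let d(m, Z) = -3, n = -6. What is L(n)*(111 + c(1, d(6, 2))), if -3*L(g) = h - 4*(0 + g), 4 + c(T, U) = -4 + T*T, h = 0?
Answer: -832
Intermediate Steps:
c(T, U) = -8 + T**2 (c(T, U) = -4 + (-4 + T*T) = -4 + (-4 + T**2) = -8 + T**2)
L(g) = 4*g/3 (L(g) = -(0 - 4*(0 + g))/3 = -(0 - 4*g)/3 = -(-4)*g/3 = 4*g/3)
L(n)*(111 + c(1, d(6, 2))) = ((4/3)*(-6))*(111 + (-8 + 1**2)) = -8*(111 + (-8 + 1)) = -8*(111 - 7) = -8*104 = -832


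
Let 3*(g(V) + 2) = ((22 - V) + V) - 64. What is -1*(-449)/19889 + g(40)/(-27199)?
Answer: 12530575/540960911 ≈ 0.023164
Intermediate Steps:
g(V) = -16 (g(V) = -2 + (((22 - V) + V) - 64)/3 = -2 + (22 - 64)/3 = -2 + (⅓)*(-42) = -2 - 14 = -16)
-1*(-449)/19889 + g(40)/(-27199) = -1*(-449)/19889 - 16/(-27199) = 449*(1/19889) - 16*(-1/27199) = 449/19889 + 16/27199 = 12530575/540960911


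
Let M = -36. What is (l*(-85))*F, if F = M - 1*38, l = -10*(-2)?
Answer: 125800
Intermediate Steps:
l = 20
F = -74 (F = -36 - 1*38 = -36 - 38 = -74)
(l*(-85))*F = (20*(-85))*(-74) = -1700*(-74) = 125800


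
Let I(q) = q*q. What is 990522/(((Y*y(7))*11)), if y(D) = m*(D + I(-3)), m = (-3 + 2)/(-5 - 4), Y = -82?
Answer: -4457349/7216 ≈ -617.70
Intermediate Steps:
m = 1/9 (m = -1/(-9) = -1*(-1/9) = 1/9 ≈ 0.11111)
I(q) = q**2
y(D) = 1 + D/9 (y(D) = (D + (-3)**2)/9 = (D + 9)/9 = (9 + D)/9 = 1 + D/9)
990522/(((Y*y(7))*11)) = 990522/((-82*(1 + (1/9)*7)*11)) = 990522/((-82*(1 + 7/9)*11)) = 990522/((-82*16/9*11)) = 990522/((-1312/9*11)) = 990522/(-14432/9) = 990522*(-9/14432) = -4457349/7216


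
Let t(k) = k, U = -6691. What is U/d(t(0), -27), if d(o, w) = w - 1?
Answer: 6691/28 ≈ 238.96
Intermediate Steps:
d(o, w) = -1 + w
U/d(t(0), -27) = -6691/(-1 - 27) = -6691/(-28) = -6691*(-1/28) = 6691/28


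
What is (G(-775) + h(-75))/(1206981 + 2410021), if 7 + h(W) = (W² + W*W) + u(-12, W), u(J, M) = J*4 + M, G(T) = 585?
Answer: 11705/3617002 ≈ 0.0032361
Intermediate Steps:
u(J, M) = M + 4*J (u(J, M) = 4*J + M = M + 4*J)
h(W) = -55 + W + 2*W² (h(W) = -7 + ((W² + W*W) + (W + 4*(-12))) = -7 + ((W² + W²) + (W - 48)) = -7 + (2*W² + (-48 + W)) = -7 + (-48 + W + 2*W²) = -55 + W + 2*W²)
(G(-775) + h(-75))/(1206981 + 2410021) = (585 + (-55 - 75 + 2*(-75)²))/(1206981 + 2410021) = (585 + (-55 - 75 + 2*5625))/3617002 = (585 + (-55 - 75 + 11250))*(1/3617002) = (585 + 11120)*(1/3617002) = 11705*(1/3617002) = 11705/3617002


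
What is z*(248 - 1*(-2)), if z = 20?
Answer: 5000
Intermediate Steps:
z*(248 - 1*(-2)) = 20*(248 - 1*(-2)) = 20*(248 + 2) = 20*250 = 5000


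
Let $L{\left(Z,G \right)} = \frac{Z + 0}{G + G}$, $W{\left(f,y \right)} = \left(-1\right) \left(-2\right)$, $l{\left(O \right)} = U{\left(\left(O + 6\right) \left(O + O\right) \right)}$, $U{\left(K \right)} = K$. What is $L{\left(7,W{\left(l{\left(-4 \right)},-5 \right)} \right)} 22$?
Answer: $\frac{77}{2} \approx 38.5$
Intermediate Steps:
$l{\left(O \right)} = 2 O \left(6 + O\right)$ ($l{\left(O \right)} = \left(O + 6\right) \left(O + O\right) = \left(6 + O\right) 2 O = 2 O \left(6 + O\right)$)
$W{\left(f,y \right)} = 2$
$L{\left(Z,G \right)} = \frac{Z}{2 G}$
$L{\left(7,W{\left(l{\left(-4 \right)},-5 \right)} \right)} 22 = \frac{1}{2} \cdot 7 \cdot \frac{1}{2} \cdot 22 = \frac{7}{4} \cdot 22 = \frac{77}{2}$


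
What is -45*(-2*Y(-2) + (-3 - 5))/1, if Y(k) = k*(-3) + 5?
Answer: 1350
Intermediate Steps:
Y(k) = 5 - 3*k (Y(k) = -3*k + 5 = 5 - 3*k)
-45*(-2*Y(-2) + (-3 - 5))/1 = -45*(-2*(5 - 3*(-2)) + (-3 - 5))/1 = -45*(-2*(5 + 6) - 8)*1 = -45*(-2*11 - 8)*1 = -45*(-22 - 8)*1 = -45*(-30)*1 = 1350*1 = 1350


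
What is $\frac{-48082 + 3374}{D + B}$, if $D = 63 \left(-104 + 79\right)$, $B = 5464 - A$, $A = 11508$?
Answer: $\frac{44708}{7619} \approx 5.868$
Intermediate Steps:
$B = -6044$ ($B = 5464 - 11508 = -6044$)
$D = -1575$ ($D = 63 \left(-25\right) = -1575$)
$\frac{-48082 + 3374}{D + B} = \frac{-48082 + 3374}{-1575 - 6044} = - \frac{44708}{-7619} = \left(-44708\right) \left(- \frac{1}{7619}\right) = \frac{44708}{7619}$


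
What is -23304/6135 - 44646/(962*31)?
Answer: -161479183/30492995 ≈ -5.2956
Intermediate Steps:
-23304/6135 - 44646/(962*31) = -23304*1/6135 - 44646/29822 = -7768/2045 - 44646*1/29822 = -7768/2045 - 22323/14911 = -161479183/30492995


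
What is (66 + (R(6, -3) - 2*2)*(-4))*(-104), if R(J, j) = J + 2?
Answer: -5200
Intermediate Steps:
R(J, j) = 2 + J
(66 + (R(6, -3) - 2*2)*(-4))*(-104) = (66 + ((2 + 6) - 2*2)*(-4))*(-104) = (66 + (8 - 4)*(-4))*(-104) = (66 + 4*(-4))*(-104) = (66 - 16)*(-104) = 50*(-104) = -5200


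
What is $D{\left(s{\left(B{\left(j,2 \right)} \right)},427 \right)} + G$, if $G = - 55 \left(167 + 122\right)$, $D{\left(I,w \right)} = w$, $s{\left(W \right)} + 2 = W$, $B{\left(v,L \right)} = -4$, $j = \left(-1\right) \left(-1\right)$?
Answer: $-15468$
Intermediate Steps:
$j = 1$
$s{\left(W \right)} = -2 + W$
$G = -15895$ ($G = \left(-55\right) 289 = -15895$)
$D{\left(s{\left(B{\left(j,2 \right)} \right)},427 \right)} + G = 427 - 15895 = -15468$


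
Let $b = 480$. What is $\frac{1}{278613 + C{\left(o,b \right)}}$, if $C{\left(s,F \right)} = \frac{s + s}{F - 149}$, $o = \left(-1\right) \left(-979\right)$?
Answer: $\frac{331}{92222861} \approx 3.5891 \cdot 10^{-6}$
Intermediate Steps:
$o = 979$
$C{\left(s,F \right)} = \frac{2 s}{-149 + F}$
$\frac{1}{278613 + C{\left(o,b \right)}} = \frac{1}{278613 + 2 \cdot 979 \frac{1}{-149 + 480}} = \frac{1}{278613 + 2 \cdot 979 \cdot \frac{1}{331}} = \frac{1}{278613 + \frac{1958}{331}} = \frac{1}{\frac{92222861}{331}} = \frac{331}{92222861}$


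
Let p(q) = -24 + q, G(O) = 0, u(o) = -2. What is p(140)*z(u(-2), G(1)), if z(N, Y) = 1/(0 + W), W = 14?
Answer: 58/7 ≈ 8.2857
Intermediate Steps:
z(N, Y) = 1/14 (z(N, Y) = 1/(0 + 14) = 1/14)
p(140)*z(u(-2), G(1)) = (-24 + 140)*(1/14) = 116*(1/14) = 58/7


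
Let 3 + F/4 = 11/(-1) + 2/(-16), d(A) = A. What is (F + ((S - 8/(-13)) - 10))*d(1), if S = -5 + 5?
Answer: -1713/26 ≈ -65.885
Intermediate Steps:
S = 0
F = -113/2 (F = -12 + 4*(11/(-1) + 2/(-16)) = -12 + 4*(11*(-1) + 2*(-1/16)) = -12 + 4*(-11 - ⅛) = -12 + 4*(-89/8) = -12 - 89/2 = -113/2 ≈ -56.500)
(F + ((S - 8/(-13)) - 10))*d(1) = (-113/2 + ((0 - 8/(-13)) - 10))*1 = (-113/2 + ((0 - 8*(-1/13)) - 10))*1 = (-113/2 + ((0 + 8/13) - 10))*1 = (-113/2 + (8/13 - 10))*1 = (-113/2 - 122/13)*1 = -1713/26*1 = -1713/26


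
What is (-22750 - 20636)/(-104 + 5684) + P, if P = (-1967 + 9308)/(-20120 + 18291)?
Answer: -646859/54870 ≈ -11.789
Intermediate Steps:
P = -7341/1829 (P = 7341/(-1829) = 7341*(-1/1829) = -7341/1829 ≈ -4.0137)
(-22750 - 20636)/(-104 + 5684) + P = (-22750 - 20636)/(-104 + 5684) - 7341/1829 = -43386/5580 - 7341/1829 = -43386*1/5580 - 7341/1829 = -7231/930 - 7341/1829 = -646859/54870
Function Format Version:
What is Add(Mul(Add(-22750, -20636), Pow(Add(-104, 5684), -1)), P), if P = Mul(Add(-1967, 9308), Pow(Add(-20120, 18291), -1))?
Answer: Rational(-646859, 54870) ≈ -11.789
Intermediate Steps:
P = Rational(-7341, 1829) (P = Mul(7341, Pow(-1829, -1)) = Mul(7341, Rational(-1, 1829)) = Rational(-7341, 1829) ≈ -4.0137)
Add(Mul(Add(-22750, -20636), Pow(Add(-104, 5684), -1)), P) = Add(Mul(Add(-22750, -20636), Pow(Add(-104, 5684), -1)), Rational(-7341, 1829)) = Add(Mul(-43386, Pow(5580, -1)), Rational(-7341, 1829)) = Add(Mul(-43386, Rational(1, 5580)), Rational(-7341, 1829)) = Add(Rational(-7231, 930), Rational(-7341, 1829)) = Rational(-646859, 54870)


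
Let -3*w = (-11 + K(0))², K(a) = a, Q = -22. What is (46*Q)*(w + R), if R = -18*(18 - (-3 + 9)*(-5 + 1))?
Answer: 2417668/3 ≈ 8.0589e+5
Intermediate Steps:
w = -121/3 (w = -(-11 + 0)²/3 = -⅓*(-11)² = -⅓*121 = -121/3 ≈ -40.333)
R = -756 (R = -18*(18 - 6*(-4)) = -18*(18 - 1*(-24)) = -18*(18 + 24) = -18*42 = -756)
(46*Q)*(w + R) = (46*(-22))*(-121/3 - 756) = -1012*(-2389/3) = 2417668/3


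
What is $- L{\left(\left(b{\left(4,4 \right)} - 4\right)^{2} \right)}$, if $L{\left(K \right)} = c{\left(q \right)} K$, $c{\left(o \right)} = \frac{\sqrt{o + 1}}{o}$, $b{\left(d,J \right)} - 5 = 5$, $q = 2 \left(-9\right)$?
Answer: $2 i \sqrt{17} \approx 8.2462 i$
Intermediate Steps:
$q = -18$
$b{\left(d,J \right)} = 10$ ($b{\left(d,J \right)} = 5 + 5 = 10$)
$c{\left(o \right)} = \frac{\sqrt{1 + o}}{o}$
$L{\left(K \right)} = - \frac{i K \sqrt{17}}{18}$ ($L{\left(K \right)} = \frac{\sqrt{1 - 18}}{-18} K = - \frac{\sqrt{-17}}{18} K = - \frac{i \sqrt{17}}{18} K = - \frac{i K \sqrt{17}}{18}$)
$- L{\left(\left(b{\left(4,4 \right)} - 4\right)^{2} \right)} = - \frac{\left(-1\right) i \left(10 - 4\right)^{2} \sqrt{17}}{18} = - \frac{\left(-1\right) i 6^{2} \sqrt{17}}{18} = - \frac{\left(-1\right) i 36 \sqrt{17}}{18} = - \left(-2\right) i \sqrt{17} = 2 i \sqrt{17}$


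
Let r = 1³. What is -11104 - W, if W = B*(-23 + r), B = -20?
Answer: -11544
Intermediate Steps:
r = 1
W = 440 (W = -20*(-23 + 1) = -20*(-22) = 440)
-11104 - W = -11104 - 1*440 = -11104 - 440 = -11544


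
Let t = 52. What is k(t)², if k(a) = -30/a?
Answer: 225/676 ≈ 0.33284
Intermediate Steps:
k(t)² = (-30/52)² = (-30*1/52)² = (-15/26)² = 225/676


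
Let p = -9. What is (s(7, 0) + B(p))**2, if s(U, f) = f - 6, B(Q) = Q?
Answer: 225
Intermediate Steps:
s(U, f) = -6 + f
(s(7, 0) + B(p))**2 = ((-6 + 0) - 9)**2 = (-6 - 9)**2 = (-15)**2 = 225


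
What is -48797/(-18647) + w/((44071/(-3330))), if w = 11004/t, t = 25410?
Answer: 256960690703/99436824377 ≈ 2.5842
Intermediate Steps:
w = 262/605 (w = 11004/25410 = 11004*(1/25410) = 262/605 ≈ 0.43306)
-48797/(-18647) + w/((44071/(-3330))) = -48797/(-18647) + 262/(605*((44071/(-3330)))) = -48797*(-1/18647) + 262/(605*((44071*(-1/3330)))) = 48797/18647 + 262/(605*(-44071/3330)) = 48797/18647 + (262/605)*(-3330/44071) = 48797/18647 - 174492/5332591 = 256960690703/99436824377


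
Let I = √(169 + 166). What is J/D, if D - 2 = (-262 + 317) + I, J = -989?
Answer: -56373/2914 + 989*√335/2914 ≈ -13.134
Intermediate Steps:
I = √335 ≈ 18.303
D = 57 + √335 (D = 2 + ((-262 + 317) + √335) = 2 + (55 + √335) = 57 + √335 ≈ 75.303)
J/D = -989/(57 + √335)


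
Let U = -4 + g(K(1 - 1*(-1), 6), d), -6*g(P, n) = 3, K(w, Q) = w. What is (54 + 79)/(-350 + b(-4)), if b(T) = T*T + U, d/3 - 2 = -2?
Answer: -266/677 ≈ -0.39291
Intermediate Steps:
d = 0 (d = 6 + 3*(-2) = 6 - 6 = 0)
g(P, n) = -½ (g(P, n) = -⅙*3 = -½)
U = -9/2 (U = -4 - ½ = -9/2 ≈ -4.5000)
b(T) = -9/2 + T² (b(T) = T*T - 9/2 = T² - 9/2 = -9/2 + T²)
(54 + 79)/(-350 + b(-4)) = (54 + 79)/(-350 + (-9/2 + (-4)²)) = 133/(-350 + (-9/2 + 16)) = 133/(-350 + 23/2) = 133/(-677/2) = 133*(-2/677) = -266/677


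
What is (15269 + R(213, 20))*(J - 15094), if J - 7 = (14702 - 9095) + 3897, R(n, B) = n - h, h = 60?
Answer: -86101026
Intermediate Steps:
R(n, B) = -60 + n (R(n, B) = n - 1*60 = n - 60 = -60 + n)
J = 9511 (J = 7 + ((14702 - 9095) + 3897) = 7 + (5607 + 3897) = 7 + 9504 = 9511)
(15269 + R(213, 20))*(J - 15094) = (15269 + (-60 + 213))*(9511 - 15094) = (15269 + 153)*(-5583) = 15422*(-5583) = -86101026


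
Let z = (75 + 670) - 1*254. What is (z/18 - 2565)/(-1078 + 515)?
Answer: 45679/10134 ≈ 4.5075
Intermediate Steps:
z = 491 (z = 745 - 254 = 491)
(z/18 - 2565)/(-1078 + 515) = (491/18 - 2565)/(-1078 + 515) = (491*(1/18) - 2565)/(-563) = (491/18 - 2565)*(-1/563) = -45679/18*(-1/563) = 45679/10134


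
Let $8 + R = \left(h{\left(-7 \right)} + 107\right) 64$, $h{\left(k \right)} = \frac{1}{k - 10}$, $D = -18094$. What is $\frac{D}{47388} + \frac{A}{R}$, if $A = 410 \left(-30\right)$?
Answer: $- \frac{375363847}{172101369} \approx -2.1811$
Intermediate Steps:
$h{\left(k \right)} = \frac{1}{-10 + k}$
$R = \frac{116216}{17}$ ($R = -8 + \left(\frac{1}{-10 - 7} + 107\right) 64 = -8 + \left(\frac{1}{-17} + 107\right) 64 = -8 + \left(- \frac{1}{17} + 107\right) 64 = -8 + \frac{1818}{17} \cdot 64 = -8 + \frac{116352}{17} = \frac{116216}{17} \approx 6836.2$)
$A = -12300$
$\frac{D}{47388} + \frac{A}{R} = - \frac{18094}{47388} - \frac{12300}{\frac{116216}{17}} = \left(-18094\right) \frac{1}{47388} - \frac{52275}{29054} = - \frac{9047}{23694} - \frac{52275}{29054} = - \frac{375363847}{172101369}$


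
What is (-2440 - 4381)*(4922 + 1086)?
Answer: -40980568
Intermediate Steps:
(-2440 - 4381)*(4922 + 1086) = -6821*6008 = -40980568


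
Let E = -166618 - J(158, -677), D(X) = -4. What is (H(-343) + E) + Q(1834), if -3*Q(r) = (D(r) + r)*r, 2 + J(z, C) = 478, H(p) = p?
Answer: -1286177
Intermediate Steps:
J(z, C) = 476 (J(z, C) = -2 + 478 = 476)
E = -167094 (E = -166618 - 1*476 = -166618 - 476 = -167094)
Q(r) = -r*(-4 + r)/3 (Q(r) = -(-4 + r)*r/3 = -r*(-4 + r)/3)
(H(-343) + E) + Q(1834) = (-343 - 167094) + (⅓)*1834*(4 - 1*1834) = -167437 + (⅓)*1834*(4 - 1834) = -167437 + (⅓)*1834*(-1830) = -167437 - 1118740 = -1286177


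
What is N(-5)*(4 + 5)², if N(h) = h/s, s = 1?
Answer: -405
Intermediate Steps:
N(h) = h (N(h) = h/1 = h*1 = h)
N(-5)*(4 + 5)² = -5*(4 + 5)² = -5*9² = -5*81 = -405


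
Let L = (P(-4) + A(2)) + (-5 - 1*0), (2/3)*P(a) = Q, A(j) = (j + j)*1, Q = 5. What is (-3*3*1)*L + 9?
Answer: -99/2 ≈ -49.500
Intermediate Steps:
A(j) = 2*j (A(j) = (2*j)*1 = 2*j)
P(a) = 15/2 (P(a) = (3/2)*5 = 15/2)
L = 13/2 (L = (15/2 + 2*2) + (-5 - 1*0) = (15/2 + 4) + (-5 + 0) = 23/2 - 5 = 13/2 ≈ 6.5000)
(-3*3*1)*L + 9 = (-3*3*1)*(13/2) + 9 = -9*1*(13/2) + 9 = -9*13/2 + 9 = -117/2 + 9 = -99/2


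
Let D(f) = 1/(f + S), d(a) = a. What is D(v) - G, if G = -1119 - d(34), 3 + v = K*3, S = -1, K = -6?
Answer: 25365/22 ≈ 1153.0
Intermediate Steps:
v = -21 (v = -3 - 6*3 = -3 - 18 = -21)
D(f) = 1/(-1 + f) (D(f) = 1/(f - 1) = 1/(-1 + f))
G = -1153 (G = -1119 - 1*34 = -1119 - 34 = -1153)
D(v) - G = 1/(-1 - 21) - 1*(-1153) = 1/(-22) + 1153 = -1/22 + 1153 = 25365/22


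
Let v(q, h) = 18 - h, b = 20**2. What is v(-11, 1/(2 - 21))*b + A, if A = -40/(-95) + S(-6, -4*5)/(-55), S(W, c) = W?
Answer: 7546554/1045 ≈ 7221.6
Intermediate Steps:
A = 554/1045 (A = -40/(-95) - 6/(-55) = -40*(-1/95) - 6*(-1/55) = 8/19 + 6/55 = 554/1045 ≈ 0.53014)
b = 400
v(-11, 1/(2 - 21))*b + A = (18 - 1/(2 - 21))*400 + 554/1045 = (18 - 1/(-19))*400 + 554/1045 = (18 - 1*(-1/19))*400 + 554/1045 = (18 + 1/19)*400 + 554/1045 = (343/19)*400 + 554/1045 = 137200/19 + 554/1045 = 7546554/1045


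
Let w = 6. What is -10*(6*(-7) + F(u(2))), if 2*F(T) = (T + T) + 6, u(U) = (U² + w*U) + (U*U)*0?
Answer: 230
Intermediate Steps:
u(U) = U² + 6*U (u(U) = (U² + 6*U) + (U*U)*0 = (U² + 6*U) + U²*0 = (U² + 6*U) + 0 = U² + 6*U)
F(T) = 3 + T (F(T) = ((T + T) + 6)/2 = (2*T + 6)/2 = (6 + 2*T)/2 = 3 + T)
-10*(6*(-7) + F(u(2))) = -10*(6*(-7) + (3 + 2*(6 + 2))) = -10*(-42 + (3 + 2*8)) = -10*(-42 + (3 + 16)) = -10*(-42 + 19) = -10*(-23) = 230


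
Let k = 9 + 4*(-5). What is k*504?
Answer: -5544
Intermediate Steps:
k = -11 (k = 9 - 20 = -11)
k*504 = -11*504 = -5544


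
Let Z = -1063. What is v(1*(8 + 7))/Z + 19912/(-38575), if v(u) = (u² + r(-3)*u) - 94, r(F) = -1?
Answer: -25641156/41005225 ≈ -0.62531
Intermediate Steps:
v(u) = -94 + u² - u (v(u) = (u² - u) - 94 = -94 + u² - u)
v(1*(8 + 7))/Z + 19912/(-38575) = (-94 + (1*(8 + 7))² - (8 + 7))/(-1063) + 19912/(-38575) = (-94 + (1*15)² - 15)*(-1/1063) + 19912*(-1/38575) = (-94 + 15² - 1*15)*(-1/1063) - 19912/38575 = (-94 + 225 - 15)*(-1/1063) - 19912/38575 = 116*(-1/1063) - 19912/38575 = -116/1063 - 19912/38575 = -25641156/41005225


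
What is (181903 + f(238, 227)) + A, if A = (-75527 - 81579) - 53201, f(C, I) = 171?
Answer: -28233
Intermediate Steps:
A = -210307 (A = -157106 - 53201 = -210307)
(181903 + f(238, 227)) + A = (181903 + 171) - 210307 = 182074 - 210307 = -28233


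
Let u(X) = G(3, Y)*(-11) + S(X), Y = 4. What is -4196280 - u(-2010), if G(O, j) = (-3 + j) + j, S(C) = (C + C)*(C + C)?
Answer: -20356625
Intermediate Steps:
S(C) = 4*C² (S(C) = (2*C)*(2*C) = 4*C²)
G(O, j) = -3 + 2*j
u(X) = -55 + 4*X² (u(X) = (-3 + 2*4)*(-11) + 4*X² = (-3 + 8)*(-11) + 4*X² = 5*(-11) + 4*X² = -55 + 4*X²)
-4196280 - u(-2010) = -4196280 - (-55 + 4*(-2010)²) = -4196280 - (-55 + 4*4040100) = -4196280 - (-55 + 16160400) = -4196280 - 1*16160345 = -4196280 - 16160345 = -20356625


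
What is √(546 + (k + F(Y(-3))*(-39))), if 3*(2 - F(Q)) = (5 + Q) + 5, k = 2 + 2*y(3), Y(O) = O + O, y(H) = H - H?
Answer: 3*√58 ≈ 22.847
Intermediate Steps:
y(H) = 0
Y(O) = 2*O
k = 2 (k = 2 + 2*0 = 2 + 0 = 2)
F(Q) = -4/3 - Q/3 (F(Q) = 2 - ((5 + Q) + 5)/3 = 2 - (10 + Q)/3 = 2 + (-10/3 - Q/3) = -4/3 - Q/3)
√(546 + (k + F(Y(-3))*(-39))) = √(546 + (2 + (-4/3 - 2*(-3)/3)*(-39))) = √(546 + (2 + (-4/3 - ⅓*(-6))*(-39))) = √(546 + (2 + (-4/3 + 2)*(-39))) = √(546 + (2 + (⅔)*(-39))) = √(546 + (2 - 26)) = √(546 - 24) = √522 = 3*√58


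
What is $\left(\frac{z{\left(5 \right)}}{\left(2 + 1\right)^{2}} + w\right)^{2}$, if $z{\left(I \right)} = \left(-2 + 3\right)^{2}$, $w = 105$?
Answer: $\frac{894916}{81} \approx 11048.0$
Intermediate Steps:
$z{\left(I \right)} = 1$ ($z{\left(I \right)} = 1^{2} = 1$)
$\left(\frac{z{\left(5 \right)}}{\left(2 + 1\right)^{2}} + w\right)^{2} = \left(1 \frac{1}{\left(2 + 1\right)^{2}} + 105\right)^{2} = \left(1 \frac{1}{3^{2}} + 105\right)^{2} = \left(1 \cdot \frac{1}{9} + 105\right)^{2} = \left(\frac{1}{9} + 105\right)^{2} = \left(\frac{946}{9}\right)^{2} = \frac{894916}{81}$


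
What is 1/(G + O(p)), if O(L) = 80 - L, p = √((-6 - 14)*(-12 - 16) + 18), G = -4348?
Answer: -2134/9107623 + 17*√2/18215246 ≈ -0.00023299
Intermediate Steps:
p = 17*√2 (p = √(-20*(-28) + 18) = √(560 + 18) = √578 = 17*√2 ≈ 24.042)
1/(G + O(p)) = 1/(-4348 + (80 - 17*√2)) = 1/(-4268 - 17*√2)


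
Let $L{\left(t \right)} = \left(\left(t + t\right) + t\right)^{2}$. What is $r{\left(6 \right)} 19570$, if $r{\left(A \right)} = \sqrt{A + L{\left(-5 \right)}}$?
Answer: $19570 \sqrt{231} \approx 2.9744 \cdot 10^{5}$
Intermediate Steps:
$L{\left(t \right)} = 9 t^{2}$ ($L{\left(t \right)} = \left(2 t + t\right)^{2} = \left(3 t\right)^{2} = 9 t^{2}$)
$r{\left(A \right)} = \sqrt{225 + A}$ ($r{\left(A \right)} = \sqrt{A + 9 \left(-5\right)^{2}} = \sqrt{A + 9 \cdot 25} = \sqrt{A + 225} = \sqrt{225 + A}$)
$r{\left(6 \right)} 19570 = \sqrt{225 + 6} \cdot 19570 = \sqrt{231} \cdot 19570 = 19570 \sqrt{231}$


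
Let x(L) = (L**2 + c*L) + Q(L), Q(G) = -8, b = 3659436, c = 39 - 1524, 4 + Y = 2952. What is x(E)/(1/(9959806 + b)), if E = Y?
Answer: 58738646729672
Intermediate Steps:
Y = 2948 (Y = -4 + 2952 = 2948)
c = -1485
E = 2948
x(L) = -8 + L**2 - 1485*L (x(L) = (L**2 - 1485*L) - 8 = -8 + L**2 - 1485*L)
x(E)/(1/(9959806 + b)) = (-8 + 2948**2 - 1485*2948)/(1/(9959806 + 3659436)) = (-8 + 8690704 - 4377780)/(1/13619242) = 4312916/(1/13619242) = 4312916*13619242 = 58738646729672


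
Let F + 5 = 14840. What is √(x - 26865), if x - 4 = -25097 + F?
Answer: I*√37123 ≈ 192.67*I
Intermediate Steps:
F = 14835 (F = -5 + 14840 = 14835)
x = -10258 (x = 4 + (-25097 + 14835) = 4 - 10262 = -10258)
√(x - 26865) = √(-10258 - 26865) = √(-37123) = I*√37123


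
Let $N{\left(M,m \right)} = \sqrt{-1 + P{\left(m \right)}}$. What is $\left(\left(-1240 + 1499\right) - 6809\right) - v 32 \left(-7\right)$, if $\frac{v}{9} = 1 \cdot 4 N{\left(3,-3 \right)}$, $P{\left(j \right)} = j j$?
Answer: $-6550 + 16128 \sqrt{2} \approx 16258.0$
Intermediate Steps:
$P{\left(j \right)} = j^{2}$
$N{\left(M,m \right)} = \sqrt{-1 + m^{2}}$
$v = 72 \sqrt{2}$ ($v = 9 \cdot 1 \cdot 4 \sqrt{-1 + \left(-3\right)^{2}} = 9 \cdot 4 \sqrt{-1 + 9} = 9 \cdot 4 \sqrt{8} = 9 \cdot 4 \cdot 2 \sqrt{2} = 9 \cdot 8 \sqrt{2} = 72 \sqrt{2} \approx 101.82$)
$\left(\left(-1240 + 1499\right) - 6809\right) - v 32 \left(-7\right) = \left(\left(-1240 + 1499\right) - 6809\right) - 72 \sqrt{2} \cdot 32 \left(-7\right) = \left(259 - 6809\right) - 2304 \sqrt{2} \left(-7\right) = -6550 - - 16128 \sqrt{2} = -6550 + 16128 \sqrt{2}$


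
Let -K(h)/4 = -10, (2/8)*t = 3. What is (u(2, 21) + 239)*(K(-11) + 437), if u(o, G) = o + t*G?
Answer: 235161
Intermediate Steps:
t = 12 (t = 4*3 = 12)
K(h) = 40 (K(h) = -4*(-10) = 40)
u(o, G) = o + 12*G
(u(2, 21) + 239)*(K(-11) + 437) = ((2 + 12*21) + 239)*(40 + 437) = ((2 + 252) + 239)*477 = (254 + 239)*477 = 493*477 = 235161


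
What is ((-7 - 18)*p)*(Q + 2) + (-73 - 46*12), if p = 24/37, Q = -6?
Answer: -20725/37 ≈ -560.13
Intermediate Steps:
p = 24/37 (p = 24*(1/37) = 24/37 ≈ 0.64865)
((-7 - 18)*p)*(Q + 2) + (-73 - 46*12) = ((-7 - 18)*(24/37))*(-6 + 2) + (-73 - 46*12) = -25*24/37*(-4) + (-73 - 552) = -600/37*(-4) - 625 = 2400/37 - 625 = -20725/37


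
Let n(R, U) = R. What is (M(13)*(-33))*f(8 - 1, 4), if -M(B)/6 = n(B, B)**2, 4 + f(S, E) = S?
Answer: 100386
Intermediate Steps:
f(S, E) = -4 + S
M(B) = -6*B**2
(M(13)*(-33))*f(8 - 1, 4) = (-6*13**2*(-33))*(-4 + (8 - 1)) = (-6*169*(-33))*(-4 + 7) = -1014*(-33)*3 = 33462*3 = 100386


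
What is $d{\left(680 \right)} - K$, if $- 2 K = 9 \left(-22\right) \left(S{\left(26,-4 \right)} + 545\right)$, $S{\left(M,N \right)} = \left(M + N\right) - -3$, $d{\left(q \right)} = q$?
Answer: $-55750$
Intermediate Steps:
$S{\left(M,N \right)} = 3 + M + N$ ($S{\left(M,N \right)} = \left(M + N\right) + 3 = 3 + M + N$)
$K = 56430$ ($K = - \frac{9 \left(-22\right) \left(\left(3 + 26 - 4\right) + 545\right)}{2} = - \frac{\left(-198\right) \left(25 + 545\right)}{2} = - \frac{\left(-198\right) 570}{2} = \left(- \frac{1}{2}\right) \left(-112860\right) = 56430$)
$d{\left(680 \right)} - K = 680 - 56430 = -55750$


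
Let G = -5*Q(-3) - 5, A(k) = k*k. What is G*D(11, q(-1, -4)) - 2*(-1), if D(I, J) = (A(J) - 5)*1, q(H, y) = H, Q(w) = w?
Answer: -38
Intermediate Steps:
A(k) = k²
G = 10 (G = -5*(-3) - 5 = 15 - 5 = 10)
D(I, J) = -5 + J² (D(I, J) = (J² - 5)*1 = (-5 + J²)*1 = -5 + J²)
G*D(11, q(-1, -4)) - 2*(-1) = 10*(-5 + (-1)²) - 2*(-1) = 10*(-5 + 1) + 2 = 10*(-4) + 2 = -40 + 2 = -38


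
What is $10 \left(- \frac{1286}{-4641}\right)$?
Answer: $\frac{12860}{4641} \approx 2.771$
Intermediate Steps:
$10 \left(- \frac{1286}{-4641}\right) = 10 \left(\left(-1286\right) \left(- \frac{1}{4641}\right)\right) = 10 \cdot \frac{1286}{4641} = \frac{12860}{4641}$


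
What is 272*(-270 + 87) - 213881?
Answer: -263657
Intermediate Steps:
272*(-270 + 87) - 213881 = 272*(-183) - 213881 = -49776 - 213881 = -263657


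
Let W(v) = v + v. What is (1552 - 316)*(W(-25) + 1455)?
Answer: 1736580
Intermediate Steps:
W(v) = 2*v
(1552 - 316)*(W(-25) + 1455) = (1552 - 316)*(2*(-25) + 1455) = 1236*(-50 + 1455) = 1236*1405 = 1736580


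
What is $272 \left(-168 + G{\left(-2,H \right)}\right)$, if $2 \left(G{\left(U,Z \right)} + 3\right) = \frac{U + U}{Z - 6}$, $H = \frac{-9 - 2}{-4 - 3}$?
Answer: $- \frac{1438064}{31} \approx -46389.0$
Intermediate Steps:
$H = \frac{11}{7}$ ($H = - \frac{11}{-7} = \left(-11\right) \left(- \frac{1}{7}\right) = \frac{11}{7} \approx 1.5714$)
$G{\left(U,Z \right)} = -3 + \frac{U}{-6 + Z}$ ($G{\left(U,Z \right)} = -3 + \frac{\left(U + U\right) \frac{1}{Z - 6}}{2} = -3 + \frac{2 U \frac{1}{-6 + Z}}{2} = -3 + \frac{U}{-6 + Z}$)
$272 \left(-168 + G{\left(-2,H \right)}\right) = 272 \left(-168 + \frac{18 - 2 - \frac{33}{7}}{-6 + \frac{11}{7}}\right) = 272 \left(-168 + \frac{18 - 2 - \frac{33}{7}}{- \frac{31}{7}}\right) = 272 \left(-168 - \frac{79}{31}\right) = 272 \left(- \frac{5287}{31}\right) = - \frac{1438064}{31}$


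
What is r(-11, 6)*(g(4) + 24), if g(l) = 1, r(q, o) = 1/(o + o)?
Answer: 25/12 ≈ 2.0833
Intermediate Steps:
r(q, o) = 1/(2*o)
r(-11, 6)*(g(4) + 24) = ((½)/6)*(1 + 24) = ((½)*(⅙))*25 = (1/12)*25 = 25/12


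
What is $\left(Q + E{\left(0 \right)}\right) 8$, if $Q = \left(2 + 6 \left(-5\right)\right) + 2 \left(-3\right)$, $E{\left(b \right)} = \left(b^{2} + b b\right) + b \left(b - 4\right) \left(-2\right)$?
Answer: $-272$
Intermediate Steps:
$E{\left(b \right)} = 2 b^{2} - 2 b \left(-4 + b\right)$ ($E{\left(b \right)} = \left(b^{2} + b^{2}\right) + b \left(-4 + b\right) \left(-2\right) = 2 b^{2} - 2 b \left(-4 + b\right)$)
$Q = -34$ ($Q = \left(2 - 30\right) - 6 = -28 - 6 = -34$)
$\left(Q + E{\left(0 \right)}\right) 8 = \left(-34 + 8 \cdot 0\right) 8 = \left(-34 + 0\right) 8 = \left(-34\right) 8 = -272$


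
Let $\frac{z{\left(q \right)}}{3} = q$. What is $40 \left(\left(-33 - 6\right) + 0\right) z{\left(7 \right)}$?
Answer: $-32760$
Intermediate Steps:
$z{\left(q \right)} = 3 q$
$40 \left(\left(-33 - 6\right) + 0\right) z{\left(7 \right)} = 40 \left(\left(-33 - 6\right) + 0\right) 3 \cdot 7 = 40 \left(-39 + 0\right) 21 = 40 \left(-39\right) 21 = \left(-1560\right) 21 = -32760$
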